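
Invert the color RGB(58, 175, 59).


Invert: (255-R, 255-G, 255-B)
R: 255-58 = 197
G: 255-175 = 80
B: 255-59 = 196
= RGB(197, 80, 196)


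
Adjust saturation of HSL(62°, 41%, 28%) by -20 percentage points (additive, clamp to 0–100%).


Original S = 41%
Adjustment = -20 percentage points
New S = 41 + (-20) = 21
Clamp to [0, 100] → 21
= HSL(62°, 21%, 28%)


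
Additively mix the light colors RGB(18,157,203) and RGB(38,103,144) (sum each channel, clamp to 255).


Additive: each channel = min(255, C₁+C₂)
R: 18+38 = 56 → 56
G: 157+103 = 260 → 255
B: 203+144 = 347 → 255
= RGB(56, 255, 255)


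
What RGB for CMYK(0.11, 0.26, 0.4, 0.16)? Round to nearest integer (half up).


R = 255 × (1-C) × (1-K) = 255 × 0.89 × 0.84 = 190.638 → 191
G = 255 × (1-M) × (1-K) = 255 × 0.74 × 0.84 = 158.508 → 159
B = 255 × (1-Y) × (1-K) = 255 × 0.60 × 0.84 = 128.52 → 129
= RGB(191, 159, 129)


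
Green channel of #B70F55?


Color: #B70F55
R = B7 = 183
G = 0F = 15
B = 55 = 85
Green = 15


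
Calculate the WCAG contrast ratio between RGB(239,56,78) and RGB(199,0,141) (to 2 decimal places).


Linearize each sRGB channel c=v/255: c/12.92 if c ≤ 0.04045 else ((c+0.055)/1.055)^2.4
L = 0.2126×R_lin + 0.7152×G_lin + 0.0722×B_lin
Color 1 (239,56,78):
  R=239: 239/255≈0.9373 > 0.04045 → ((0.9373+0.055)/1.055)^2.4 ≈ 0.86316
  G=56: 56/255≈0.2196 > 0.04045 → ((0.2196+0.055)/1.055)^2.4 ≈ 0.03955
  B=78: 78/255≈0.3059 > 0.04045 → ((0.3059+0.055)/1.055)^2.4 ≈ 0.07619
  L1 = 0.2126×0.86316 + 0.7152×0.03955 + 0.0722×0.07619 ≈ 0.21729
Color 2 (199,0,141):
  R=199: 199/255≈0.7804 > 0.04045 → ((0.7804+0.055)/1.055)^2.4 ≈ 0.57112
  G=0: 0/255≈0.0000 ≤ 0.04045 → 0.0000/12.92 ≈ 0.00000
  B=141: 141/255≈0.5529 > 0.04045 → ((0.5529+0.055)/1.055)^2.4 ≈ 0.26636
  L2 = 0.2126×0.57112 + 0.7152×0.00000 + 0.0722×0.26636 ≈ 0.14065
Lighter = 0.21729, Darker = 0.14065
Ratio = (L_lighter + 0.05) / (L_darker + 0.05)
Ratio = (0.21729 + 0.05) / (0.14065 + 0.05) = 0.26729 / 0.19065 ≈ 1.4020
Ratio ≈ 1.40:1


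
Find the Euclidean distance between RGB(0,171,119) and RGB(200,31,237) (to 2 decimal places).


d = √[(R₁-R₂)² + (G₁-G₂)² + (B₁-B₂)²]
d = √[(0-200)² + (171-31)² + (119-237)²]
d = √[40000 + 19600 + 13924]
d = √73524
d ≈ 271.15


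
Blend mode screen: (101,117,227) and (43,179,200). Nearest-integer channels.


Screen: C = 255 - (255-A)×(255-B)/255, rounded to nearest integer
R: 255 - (255-101)×(255-43)/255 = 255 - 32648/255 ≈ 255 - 128.031 = 126.969 → 127
G: 255 - (255-117)×(255-179)/255 = 255 - 10488/255 ≈ 255 - 41.129 = 213.871 → 214
B: 255 - (255-227)×(255-200)/255 = 255 - 1540/255 ≈ 255 - 6.039 = 248.961 → 249
= RGB(127, 214, 249)


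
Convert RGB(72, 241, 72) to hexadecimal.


R = 72 → 48 (hex)
G = 241 → F1 (hex)
B = 72 → 48 (hex)
Hex = #48F148


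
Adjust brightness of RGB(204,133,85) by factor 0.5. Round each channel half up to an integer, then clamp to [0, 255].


Multiply each channel by 0.5, round half up, clamp to [0, 255]
R: 204×0.5 = 102
G: 133×0.5 = 66.5 → round → 67
B: 85×0.5 = 42.5 → round → 43
= RGB(102, 67, 43)


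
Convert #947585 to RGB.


94 → 148 (R)
75 → 117 (G)
85 → 133 (B)
= RGB(148, 117, 133)


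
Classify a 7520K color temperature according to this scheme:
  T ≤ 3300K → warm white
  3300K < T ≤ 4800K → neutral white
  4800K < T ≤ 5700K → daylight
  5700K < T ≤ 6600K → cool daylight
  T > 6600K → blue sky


Temperature: 7520K
7520K > 6600K → blue sky
Classification: blue sky


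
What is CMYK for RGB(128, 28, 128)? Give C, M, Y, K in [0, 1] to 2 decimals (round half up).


R'=128/255≈0.5020, G'=28/255≈0.1098, B'=128/255≈0.5020
K = 1 - max(R',G',B') = 1 - 128/255 = 127/255 = 0.49803… → 0.50
(1-R'-K)/(1-K) simplifies to (max-R)/max with max = 128:
C = (128-128)/128 = 0/128 = 0 → 0.00
M = (128-28)/128 = 100/128 = 0.78125 → 0.78
Y = (128-128)/128 = 0/128 = 0 → 0.00
= CMYK(0.00, 0.78, 0.00, 0.50)


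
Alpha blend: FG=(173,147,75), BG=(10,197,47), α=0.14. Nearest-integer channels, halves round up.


C = α×F + (1-α)×B, with 1-α = 0.86
R: 0.14×173 + 0.86×10 = 24.22 + 8.60 = 32.82 → 33
G: 0.14×147 + 0.86×197 = 20.58 + 169.42 = 190.00 → 190
B: 0.14×75 + 0.86×47 = 10.50 + 40.42 = 50.92 → 51
= RGB(33, 190, 51)


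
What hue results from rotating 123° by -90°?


New hue = (H + rotation) mod 360
New hue = (123 -90) mod 360
= 33 mod 360
= 33°


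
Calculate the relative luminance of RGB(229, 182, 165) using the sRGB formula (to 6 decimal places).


Linearize each channel (sRGB transfer function): c = v/255; c_lin = c/12.92 if c ≤ 0.04045, else ((c+0.055)/1.055)^2.4
  R: 229/255 ≈ 0.898039 > 0.04045 → ((0.898039+0.055)/1.055)^2.4 ≈ 0.783538
  G: 182/255 ≈ 0.713725 > 0.04045 → ((0.713725+0.055)/1.055)^2.4 ≈ 0.467784
  B: 165/255 ≈ 0.647059 > 0.04045 → ((0.647059+0.055)/1.055)^2.4 ≈ 0.376262
R_lin = 0.783538, G_lin = 0.467784, B_lin = 0.376262
L = 0.2126×R + 0.7152×G + 0.0722×B
L = 0.2126×0.783538 + 0.7152×0.467784 + 0.0722×0.376262
L ≈ 0.528305


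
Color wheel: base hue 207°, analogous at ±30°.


Base hue: 207°
Left analog: (207 - 30) mod 360 = 177°
Right analog: (207 + 30) mod 360 = 237°
Analogous hues = 177° and 237°


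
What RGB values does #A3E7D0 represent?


A3 → 163 (R)
E7 → 231 (G)
D0 → 208 (B)
= RGB(163, 231, 208)


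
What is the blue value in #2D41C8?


Color: #2D41C8
R = 2D = 45
G = 41 = 65
B = C8 = 200
Blue = 200


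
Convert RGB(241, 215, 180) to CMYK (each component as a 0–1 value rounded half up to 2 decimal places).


R'=241/255≈0.9451, G'=215/255≈0.8431, B'=180/255≈0.7059
K = 1 - max(R',G',B') = 1 - 241/255 = 14/255 = 0.05490… → 0.05
(1-R'-K)/(1-K) simplifies to (max-R)/max with max = 241:
C = (241-241)/241 = 0/241 = 0 → 0.00
M = (241-215)/241 = 26/241 = 0.10788… → 0.11
Y = (241-180)/241 = 61/241 = 0.25311… → 0.25
= CMYK(0.00, 0.11, 0.25, 0.05)


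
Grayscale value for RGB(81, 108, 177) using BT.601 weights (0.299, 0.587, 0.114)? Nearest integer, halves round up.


Gray = 0.299×R + 0.587×G + 0.114×B
Gray = 0.299×81 + 0.587×108 + 0.114×177
Gray = 24.219 + 63.396 + 20.178
Gray = 107.793 → round half up → 108
Gray = 108


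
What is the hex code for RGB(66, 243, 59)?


R = 66 → 42 (hex)
G = 243 → F3 (hex)
B = 59 → 3B (hex)
Hex = #42F33B


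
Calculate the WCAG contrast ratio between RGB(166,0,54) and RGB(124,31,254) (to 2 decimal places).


Linearize each sRGB channel c=v/255: c/12.92 if c ≤ 0.04045 else ((c+0.055)/1.055)^2.4
L = 0.2126×R_lin + 0.7152×G_lin + 0.0722×B_lin
Color 1 (166,0,54):
  R=166: 166/255≈0.6510 > 0.04045 → ((0.6510+0.055)/1.055)^2.4 ≈ 0.38133
  G=0: 0/255≈0.0000 ≤ 0.04045 → 0.0000/12.92 ≈ 0.00000
  B=54: 54/255≈0.2118 > 0.04045 → ((0.2118+0.055)/1.055)^2.4 ≈ 0.03689
  L1 = 0.2126×0.38133 + 0.7152×0.00000 + 0.0722×0.03689 ≈ 0.08373
Color 2 (124,31,254):
  R=124: 124/255≈0.4863 > 0.04045 → ((0.4863+0.055)/1.055)^2.4 ≈ 0.20156
  G=31: 31/255≈0.1216 > 0.04045 → ((0.1216+0.055)/1.055)^2.4 ≈ 0.01370
  B=254: 254/255≈0.9961 > 0.04045 → ((0.9961+0.055)/1.055)^2.4 ≈ 0.99110
  L2 = 0.2126×0.20156 + 0.7152×0.01370 + 0.0722×0.99110 ≈ 0.12421
Lighter = 0.12421, Darker = 0.08373
Ratio = (L_lighter + 0.05) / (L_darker + 0.05)
Ratio = (0.12421 + 0.05) / (0.08373 + 0.05) = 0.17421 / 0.13373 ≈ 1.3027
Ratio ≈ 1.30:1


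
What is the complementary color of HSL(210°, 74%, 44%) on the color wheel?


Complement = opposite side of color wheel = hue + 180°
H' = (210 + 180) mod 360 = 30°
S and L unchanged.
= HSL(30°, 74%, 44%)


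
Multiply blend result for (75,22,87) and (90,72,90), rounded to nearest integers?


Multiply: C = A×B/255, rounded to nearest integer
R: 75×90/255 = 6750/255 ≈ 26.471 → 26
G: 22×72/255 = 1584/255 ≈ 6.212 → 6
B: 87×90/255 = 7830/255 ≈ 30.706 → 31
= RGB(26, 6, 31)


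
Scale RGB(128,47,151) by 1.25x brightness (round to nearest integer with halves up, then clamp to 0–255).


Multiply each channel by 1.25, round half up, clamp to [0, 255]
R: 128×1.25 = 160
G: 47×1.25 = 58.75 → round → 59
B: 151×1.25 = 188.75 → round → 189
= RGB(160, 59, 189)


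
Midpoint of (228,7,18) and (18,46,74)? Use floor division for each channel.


Midpoint: each channel = ⌊(C₁+C₂)/2⌋
R: ⌊(228+18)/2⌋ = 123
G: ⌊(7+46)/2⌋ = 26
B: ⌊(18+74)/2⌋ = 46
= RGB(123, 26, 46)


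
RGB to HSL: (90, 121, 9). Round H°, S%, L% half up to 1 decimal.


Normalize: R'=90/255≈0.3529, G'=121/255≈0.4745, B'=9/255≈0.0353
Max=121/255, Min=9/255, Δ=Max-Min=112/255
L = (Max+Min)/2 = (121+9)/510 = 130/510 = 0.25490… → L = 25.5%
L ≤ 0.5 → S = Δ/(Max+Min) = 112/(121+9) = 112/130 = 0.86153… → S = 86.2%
(the 1/255 factors cancel in S and H, so raw channel differences can be used)
Max is G' → H = 60 × ((B-R)/Δ + 2) = 60 × ((9-90)/112 + 2)
  -81/112 + 2 = -0.7232… + 2 = 1.2767…
  H = 60 × 1.2767… = 76.607…° → H = 76.6°
= HSL(76.6°, 86.2%, 25.5%)


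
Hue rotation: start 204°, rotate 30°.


New hue = (H + rotation) mod 360
New hue = (204 + 30) mod 360
= 234 mod 360
= 234°


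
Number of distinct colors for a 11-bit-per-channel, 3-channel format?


Total bits = 11 bits/channel × 3 channels = 33 bits
Distinct colors = 2^33
= 8,589,934,592 colors


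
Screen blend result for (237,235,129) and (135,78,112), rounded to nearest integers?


Screen: C = 255 - (255-A)×(255-B)/255, rounded to nearest integer
R: 255 - (255-237)×(255-135)/255 = 255 - 2160/255 ≈ 255 - 8.471 = 246.529 → 247
G: 255 - (255-235)×(255-78)/255 = 255 - 3540/255 ≈ 255 - 13.882 = 241.118 → 241
B: 255 - (255-129)×(255-112)/255 = 255 - 18018/255 ≈ 255 - 70.659 = 184.341 → 184
= RGB(247, 241, 184)


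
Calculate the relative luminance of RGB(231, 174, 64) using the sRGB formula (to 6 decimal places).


Linearize each channel (sRGB transfer function): c = v/255; c_lin = c/12.92 if c ≤ 0.04045, else ((c+0.055)/1.055)^2.4
  R: 231/255 ≈ 0.905882 > 0.04045 → ((0.905882+0.055)/1.055)^2.4 ≈ 0.799103
  G: 174/255 ≈ 0.682353 > 0.04045 → ((0.682353+0.055)/1.055)^2.4 ≈ 0.423268
  B: 64/255 ≈ 0.250980 > 0.04045 → ((0.250980+0.055)/1.055)^2.4 ≈ 0.051269
R_lin = 0.799103, G_lin = 0.423268, B_lin = 0.051269
L = 0.2126×R + 0.7152×G + 0.0722×B
L = 0.2126×0.799103 + 0.7152×0.423268 + 0.0722×0.051269
L ≈ 0.476312


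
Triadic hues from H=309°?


Triadic: equally spaced at 120° intervals
H1 = 309°
H2 = (309 + 120) mod 360 = 69°
H3 = (309 + 240) mod 360 = 189°
Triadic = 309°, 69°, 189°


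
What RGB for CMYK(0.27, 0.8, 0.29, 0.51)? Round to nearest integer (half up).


R = 255 × (1-C) × (1-K) = 255 × 0.73 × 0.49 = 91.2135 → 91
G = 255 × (1-M) × (1-K) = 255 × 0.20 × 0.49 = 24.99 → 25
B = 255 × (1-Y) × (1-K) = 255 × 0.71 × 0.49 = 88.7145 → 89
= RGB(91, 25, 89)


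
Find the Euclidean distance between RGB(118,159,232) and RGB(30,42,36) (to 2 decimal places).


d = √[(R₁-R₂)² + (G₁-G₂)² + (B₁-B₂)²]
d = √[(118-30)² + (159-42)² + (232-36)²]
d = √[7744 + 13689 + 38416]
d = √59849
d ≈ 244.64


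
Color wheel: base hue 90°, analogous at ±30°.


Base hue: 90°
Left analog: (90 - 30) mod 360 = 60°
Right analog: (90 + 30) mod 360 = 120°
Analogous hues = 60° and 120°


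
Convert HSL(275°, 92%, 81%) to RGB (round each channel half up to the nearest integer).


H=275°, S=0.92, L=0.81
C = (1-|2L-1|)×S = (1-|0.62|)×0.92 = 0.3496
H' = H/60 = 275/60 ≈ 4.5833; X = C×(1-|H' mod 2 - 1|) ≈ 0.2039
m = L - C/2 = 0.81 - 0.1748 = 0.6352
Sector ⌊H'⌋ = 4 → (R',G',B') = (≈0.2039, 0.0, 0.3496)
RGB = ((R'+m)×255, (G'+m)×255, (B'+m)×255) = (213.979, 161.976, 251.124)
Round half up → RGB(214, 162, 251)


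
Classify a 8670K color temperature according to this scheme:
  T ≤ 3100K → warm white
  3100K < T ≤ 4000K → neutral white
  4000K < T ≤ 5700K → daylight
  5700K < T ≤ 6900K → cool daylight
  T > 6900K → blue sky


Temperature: 8670K
8670K > 6900K → blue sky
Classification: blue sky


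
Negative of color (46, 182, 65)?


Invert: (255-R, 255-G, 255-B)
R: 255-46 = 209
G: 255-182 = 73
B: 255-65 = 190
= RGB(209, 73, 190)


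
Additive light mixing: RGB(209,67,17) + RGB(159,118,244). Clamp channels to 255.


Additive: each channel = min(255, C₁+C₂)
R: 209+159 = 368 → 255
G: 67+118 = 185 → 185
B: 17+244 = 261 → 255
= RGB(255, 185, 255)


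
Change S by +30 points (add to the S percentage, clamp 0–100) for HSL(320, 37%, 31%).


Original S = 37%
Adjustment = +30 percentage points
New S = 37 + (30) = 67
Clamp to [0, 100] → 67
= HSL(320°, 67%, 31%)


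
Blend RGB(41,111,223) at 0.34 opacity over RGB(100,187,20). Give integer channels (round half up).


C = α×F + (1-α)×B, with 1-α = 0.66
R: 0.34×41 + 0.66×100 = 13.94 + 66.00 = 79.94 → 80
G: 0.34×111 + 0.66×187 = 37.74 + 123.42 = 161.16 → 161
B: 0.34×223 + 0.66×20 = 75.82 + 13.20 = 89.02 → 89
= RGB(80, 161, 89)


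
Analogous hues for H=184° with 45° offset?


Base hue: 184°
Left analog: (184 - 45) mod 360 = 139°
Right analog: (184 + 45) mod 360 = 229°
Analogous hues = 139° and 229°


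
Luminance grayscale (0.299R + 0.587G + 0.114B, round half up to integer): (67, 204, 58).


Gray = 0.299×R + 0.587×G + 0.114×B
Gray = 0.299×67 + 0.587×204 + 0.114×58
Gray = 20.033 + 119.748 + 6.612
Gray = 146.393 → round half up → 146
Gray = 146


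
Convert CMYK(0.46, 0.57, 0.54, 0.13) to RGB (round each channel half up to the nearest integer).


R = 255 × (1-C) × (1-K) = 255 × 0.54 × 0.87 = 119.799 → 120
G = 255 × (1-M) × (1-K) = 255 × 0.43 × 0.87 = 95.3955 → 95
B = 255 × (1-Y) × (1-K) = 255 × 0.46 × 0.87 = 102.051 → 102
= RGB(120, 95, 102)


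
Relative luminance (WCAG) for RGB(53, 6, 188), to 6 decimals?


Linearize each channel (sRGB transfer function): c = v/255; c_lin = c/12.92 if c ≤ 0.04045, else ((c+0.055)/1.055)^2.4
  R: 53/255 ≈ 0.207843 > 0.04045 → ((0.207843+0.055)/1.055)^2.4 ≈ 0.035601
  G: 6/255 ≈ 0.023529 ≤ 0.04045 → 0.023529/12.92 ≈ 0.001821
  B: 188/255 ≈ 0.737255 > 0.04045 → ((0.737255+0.055)/1.055)^2.4 ≈ 0.502886
R_lin = 0.035601, G_lin = 0.001821, B_lin = 0.502886
L = 0.2126×R + 0.7152×G + 0.0722×B
L = 0.2126×0.035601 + 0.7152×0.001821 + 0.0722×0.502886
L ≈ 0.045180


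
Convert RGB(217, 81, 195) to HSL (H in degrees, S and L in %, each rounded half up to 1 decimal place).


Normalize: R'=217/255≈0.8510, G'=81/255≈0.3176, B'=195/255≈0.7647
Max=217/255, Min=81/255, Δ=Max-Min=136/255
L = (Max+Min)/2 = (217+81)/510 = 298/510 = 0.58431… → L = 58.4%
L > 0.5 → S = Δ/(2-Max-Min) = 136/(510-217-81) = 136/212 = 0.64150… → S = 64.2%
(the 1/255 factors cancel in S and H, so raw channel differences can be used)
Max is R' → H = 60 × (((G-B)/Δ) mod 6) = 60 × (((81-195)/136) mod 6)
  (-114)/136 = -0.8382…; negative, so add 6 → 5.1617…
  H = 60 × 5.1617… = 309.705…° → H = 309.7°
= HSL(309.7°, 64.2%, 58.4%)


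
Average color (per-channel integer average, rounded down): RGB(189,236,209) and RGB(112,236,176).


Midpoint: each channel = ⌊(C₁+C₂)/2⌋
R: ⌊(189+112)/2⌋ = 150
G: ⌊(236+236)/2⌋ = 236
B: ⌊(209+176)/2⌋ = 192
= RGB(150, 236, 192)


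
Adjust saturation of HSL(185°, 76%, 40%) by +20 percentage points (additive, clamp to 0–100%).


Original S = 76%
Adjustment = +20 percentage points
New S = 76 + (20) = 96
Clamp to [0, 100] → 96
= HSL(185°, 96%, 40%)


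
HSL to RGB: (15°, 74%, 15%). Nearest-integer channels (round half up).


H=15°, S=0.74, L=0.15
C = (1-|2L-1|)×S = (1-|-0.70|)×0.74 = 0.222
H' = H/60 = 15/60 ≈ 0.2500; X = C×(1-|H' mod 2 - 1|) = 0.0555
m = L - C/2 = 0.15 - 0.111 = 0.039
Sector ⌊H'⌋ = 0 → (R',G',B') = (0.222, 0.0555, 0.0)
RGB = ((R'+m)×255, (G'+m)×255, (B'+m)×255) = (66.555, 24.0975, 9.945)
Round half up → RGB(67, 24, 10)


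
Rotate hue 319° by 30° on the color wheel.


New hue = (H + rotation) mod 360
New hue = (319 + 30) mod 360
= 349 mod 360
= 349°


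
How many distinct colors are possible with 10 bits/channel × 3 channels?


Total bits = 10 bits/channel × 3 channels = 30 bits
Distinct colors = 2^30
= 1,073,741,824 colors


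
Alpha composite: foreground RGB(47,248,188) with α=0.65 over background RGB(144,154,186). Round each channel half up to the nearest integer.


C = α×F + (1-α)×B, with 1-α = 0.35
R: 0.65×47 + 0.35×144 = 30.55 + 50.40 = 80.95 → 81
G: 0.65×248 + 0.35×154 = 161.20 + 53.90 = 215.10 → 215
B: 0.65×188 + 0.35×186 = 122.20 + 65.10 = 187.30 → 187
= RGB(81, 215, 187)


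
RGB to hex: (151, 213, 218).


R = 151 → 97 (hex)
G = 213 → D5 (hex)
B = 218 → DA (hex)
Hex = #97D5DA


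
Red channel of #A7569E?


Color: #A7569E
R = A7 = 167
G = 56 = 86
B = 9E = 158
Red = 167


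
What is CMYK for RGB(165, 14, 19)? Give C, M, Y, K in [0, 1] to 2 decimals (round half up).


R'=165/255≈0.6471, G'=14/255≈0.0549, B'=19/255≈0.0745
K = 1 - max(R',G',B') = 1 - 165/255 = 90/255 = 0.35294… → 0.35
(1-R'-K)/(1-K) simplifies to (max-R)/max with max = 165:
C = (165-165)/165 = 0/165 = 0 → 0.00
M = (165-14)/165 = 151/165 = 0.91515… → 0.92
Y = (165-19)/165 = 146/165 = 0.88484… → 0.88
= CMYK(0.00, 0.92, 0.88, 0.35)


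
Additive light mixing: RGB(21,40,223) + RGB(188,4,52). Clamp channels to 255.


Additive: each channel = min(255, C₁+C₂)
R: 21+188 = 209 → 209
G: 40+4 = 44 → 44
B: 223+52 = 275 → 255
= RGB(209, 44, 255)


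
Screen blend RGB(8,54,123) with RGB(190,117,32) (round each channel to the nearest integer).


Screen: C = 255 - (255-A)×(255-B)/255, rounded to nearest integer
R: 255 - (255-8)×(255-190)/255 = 255 - 16055/255 ≈ 255 - 62.961 = 192.039 → 192
G: 255 - (255-54)×(255-117)/255 = 255 - 27738/255 ≈ 255 - 108.776 = 146.224 → 146
B: 255 - (255-123)×(255-32)/255 = 255 - 29436/255 ≈ 255 - 115.435 = 139.565 → 140
= RGB(192, 146, 140)


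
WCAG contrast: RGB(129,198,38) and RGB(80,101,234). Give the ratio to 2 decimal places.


Linearize each sRGB channel c=v/255: c/12.92 if c ≤ 0.04045 else ((c+0.055)/1.055)^2.4
L = 0.2126×R_lin + 0.7152×G_lin + 0.0722×B_lin
Color 1 (129,198,38):
  R=129: 129/255≈0.5059 > 0.04045 → ((0.5059+0.055)/1.055)^2.4 ≈ 0.21953
  G=198: 198/255≈0.7765 > 0.04045 → ((0.7765+0.055)/1.055)^2.4 ≈ 0.56471
  B=38: 38/255≈0.1490 > 0.04045 → ((0.1490+0.055)/1.055)^2.4 ≈ 0.01938
  L1 = 0.2126×0.21953 + 0.7152×0.56471 + 0.0722×0.01938 ≈ 0.45195
Color 2 (80,101,234):
  R=80: 80/255≈0.3137 > 0.04045 → ((0.3137+0.055)/1.055)^2.4 ≈ 0.08022
  G=101: 101/255≈0.3961 > 0.04045 → ((0.3961+0.055)/1.055)^2.4 ≈ 0.13014
  B=234: 234/255≈0.9176 > 0.04045 → ((0.9176+0.055)/1.055)^2.4 ≈ 0.82279
  L2 = 0.2126×0.08022 + 0.7152×0.13014 + 0.0722×0.82279 ≈ 0.16953
Lighter = 0.45195, Darker = 0.16953
Ratio = (L_lighter + 0.05) / (L_darker + 0.05)
Ratio = (0.45195 + 0.05) / (0.16953 + 0.05) = 0.50195 / 0.21953 ≈ 2.2865
Ratio ≈ 2.29:1


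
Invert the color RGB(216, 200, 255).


Invert: (255-R, 255-G, 255-B)
R: 255-216 = 39
G: 255-200 = 55
B: 255-255 = 0
= RGB(39, 55, 0)


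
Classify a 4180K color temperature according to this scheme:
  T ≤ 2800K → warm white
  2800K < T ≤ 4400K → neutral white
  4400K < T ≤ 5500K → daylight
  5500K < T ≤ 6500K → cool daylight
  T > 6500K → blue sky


Temperature: 4180K
2800K < 4180K ≤ 4400K → neutral white
Classification: neutral white


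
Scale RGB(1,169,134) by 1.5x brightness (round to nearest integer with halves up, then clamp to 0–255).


Multiply each channel by 1.5, round half up, clamp to [0, 255]
R: 1×1.5 = 1.5 → round → 2
G: 169×1.5 = 253.5 → round → 254
B: 134×1.5 = 201
= RGB(2, 254, 201)


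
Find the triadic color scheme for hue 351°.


Triadic: equally spaced at 120° intervals
H1 = 351°
H2 = (351 + 120) mod 360 = 111°
H3 = (351 + 240) mod 360 = 231°
Triadic = 351°, 111°, 231°


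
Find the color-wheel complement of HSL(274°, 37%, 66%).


Complement = opposite side of color wheel = hue + 180°
H' = (274 + 180) mod 360 = 94°
S and L unchanged.
= HSL(94°, 37%, 66%)


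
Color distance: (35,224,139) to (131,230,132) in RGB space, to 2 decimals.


d = √[(R₁-R₂)² + (G₁-G₂)² + (B₁-B₂)²]
d = √[(35-131)² + (224-230)² + (139-132)²]
d = √[9216 + 36 + 49]
d = √9301
d ≈ 96.44


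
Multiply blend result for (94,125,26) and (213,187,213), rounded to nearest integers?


Multiply: C = A×B/255, rounded to nearest integer
R: 94×213/255 = 20022/255 ≈ 78.518 → 79
G: 125×187/255 = 23375/255 ≈ 91.667 → 92
B: 26×213/255 = 5538/255 ≈ 21.718 → 22
= RGB(79, 92, 22)


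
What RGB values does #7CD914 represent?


7C → 124 (R)
D9 → 217 (G)
14 → 20 (B)
= RGB(124, 217, 20)


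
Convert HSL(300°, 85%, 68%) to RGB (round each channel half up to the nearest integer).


H=300°, S=0.85, L=0.68
C = (1-|2L-1|)×S = (1-|0.36|)×0.85 = 0.544
H' = H/60 = 300/60 ≈ 5.0000; X = C×(1-|H' mod 2 - 1|) = 0.544
m = L - C/2 = 0.68 - 0.272 = 0.408
Sector ⌊H'⌋ = 5 → (R',G',B') = (0.544, 0.0, 0.544)
RGB = ((R'+m)×255, (G'+m)×255, (B'+m)×255) = (242.76, 104.04, 242.76)
Round half up → RGB(243, 104, 243)


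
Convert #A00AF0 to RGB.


A0 → 160 (R)
0A → 10 (G)
F0 → 240 (B)
= RGB(160, 10, 240)


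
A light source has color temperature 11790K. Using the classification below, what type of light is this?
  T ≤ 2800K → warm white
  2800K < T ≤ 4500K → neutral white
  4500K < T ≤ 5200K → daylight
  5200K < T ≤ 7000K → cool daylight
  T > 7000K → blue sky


Temperature: 11790K
11790K > 7000K → blue sky
Classification: blue sky


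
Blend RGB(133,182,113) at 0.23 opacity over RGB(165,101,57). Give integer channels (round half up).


C = α×F + (1-α)×B, with 1-α = 0.77
R: 0.23×133 + 0.77×165 = 30.59 + 127.05 = 157.64 → 158
G: 0.23×182 + 0.77×101 = 41.86 + 77.77 = 119.63 → 120
B: 0.23×113 + 0.77×57 = 25.99 + 43.89 = 69.88 → 70
= RGB(158, 120, 70)


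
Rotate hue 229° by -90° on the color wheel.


New hue = (H + rotation) mod 360
New hue = (229 -90) mod 360
= 139 mod 360
= 139°


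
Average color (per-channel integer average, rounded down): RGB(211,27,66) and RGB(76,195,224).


Midpoint: each channel = ⌊(C₁+C₂)/2⌋
R: ⌊(211+76)/2⌋ = 143
G: ⌊(27+195)/2⌋ = 111
B: ⌊(66+224)/2⌋ = 145
= RGB(143, 111, 145)


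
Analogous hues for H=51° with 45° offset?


Base hue: 51°
Left analog: (51 - 45) mod 360 = 6°
Right analog: (51 + 45) mod 360 = 96°
Analogous hues = 6° and 96°


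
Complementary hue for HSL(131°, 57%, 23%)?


Complement = opposite side of color wheel = hue + 180°
H' = (131 + 180) mod 360 = 311°
S and L unchanged.
= HSL(311°, 57%, 23%)


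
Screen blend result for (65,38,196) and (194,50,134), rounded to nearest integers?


Screen: C = 255 - (255-A)×(255-B)/255, rounded to nearest integer
R: 255 - (255-65)×(255-194)/255 = 255 - 11590/255 ≈ 255 - 45.451 = 209.549 → 210
G: 255 - (255-38)×(255-50)/255 = 255 - 44485/255 ≈ 255 - 174.451 = 80.549 → 81
B: 255 - (255-196)×(255-134)/255 = 255 - 7139/255 ≈ 255 - 27.996 = 227.004 → 227
= RGB(210, 81, 227)


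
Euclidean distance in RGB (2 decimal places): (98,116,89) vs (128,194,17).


d = √[(R₁-R₂)² + (G₁-G₂)² + (B₁-B₂)²]
d = √[(98-128)² + (116-194)² + (89-17)²]
d = √[900 + 6084 + 5184]
d = √12168
d ≈ 110.31


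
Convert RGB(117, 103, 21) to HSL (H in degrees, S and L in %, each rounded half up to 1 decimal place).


Normalize: R'=117/255≈0.4588, G'=103/255≈0.4039, B'=21/255≈0.0824
Max=117/255, Min=21/255, Δ=Max-Min=96/255
L = (Max+Min)/2 = (117+21)/510 = 138/510 = 0.27058… → L = 27.1%
L ≤ 0.5 → S = Δ/(Max+Min) = 96/(117+21) = 96/138 = 0.69565… → S = 69.6%
(the 1/255 factors cancel in S and H, so raw channel differences can be used)
Max is R' → H = 60 × (((G-B)/Δ) mod 6) = 60 × (((103-21)/96) mod 6)
  82/96 = 0.8541…
  H = 60 × 0.8541… = 51.25° → H = 51.3°
= HSL(51.3°, 69.6%, 27.1%)


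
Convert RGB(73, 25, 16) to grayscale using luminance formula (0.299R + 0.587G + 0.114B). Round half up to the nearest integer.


Gray = 0.299×R + 0.587×G + 0.114×B
Gray = 0.299×73 + 0.587×25 + 0.114×16
Gray = 21.827 + 14.675 + 1.824
Gray = 38.326 → round half up → 38
Gray = 38


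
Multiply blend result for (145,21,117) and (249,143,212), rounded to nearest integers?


Multiply: C = A×B/255, rounded to nearest integer
R: 145×249/255 = 36105/255 ≈ 141.588 → 142
G: 21×143/255 = 3003/255 ≈ 11.776 → 12
B: 117×212/255 = 24804/255 ≈ 97.271 → 97
= RGB(142, 12, 97)


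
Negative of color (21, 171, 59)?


Invert: (255-R, 255-G, 255-B)
R: 255-21 = 234
G: 255-171 = 84
B: 255-59 = 196
= RGB(234, 84, 196)


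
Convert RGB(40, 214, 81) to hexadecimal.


R = 40 → 28 (hex)
G = 214 → D6 (hex)
B = 81 → 51 (hex)
Hex = #28D651


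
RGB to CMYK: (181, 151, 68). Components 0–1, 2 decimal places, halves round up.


R'=181/255≈0.7098, G'=151/255≈0.5922, B'=68/255≈0.2667
K = 1 - max(R',G',B') = 1 - 181/255 = 74/255 = 0.29019… → 0.29
(1-R'-K)/(1-K) simplifies to (max-R)/max with max = 181:
C = (181-181)/181 = 0/181 = 0 → 0.00
M = (181-151)/181 = 30/181 = 0.16574… → 0.17
Y = (181-68)/181 = 113/181 = 0.62430… → 0.62
= CMYK(0.00, 0.17, 0.62, 0.29)


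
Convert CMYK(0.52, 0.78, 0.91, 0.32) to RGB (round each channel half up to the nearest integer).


R = 255 × (1-C) × (1-K) = 255 × 0.48 × 0.68 = 83.232 → 83
G = 255 × (1-M) × (1-K) = 255 × 0.22 × 0.68 = 38.148 → 38
B = 255 × (1-Y) × (1-K) = 255 × 0.09 × 0.68 = 15.606 → 16
= RGB(83, 38, 16)


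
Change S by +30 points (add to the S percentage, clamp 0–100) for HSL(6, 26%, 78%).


Original S = 26%
Adjustment = +30 percentage points
New S = 26 + (30) = 56
Clamp to [0, 100] → 56
= HSL(6°, 56%, 78%)


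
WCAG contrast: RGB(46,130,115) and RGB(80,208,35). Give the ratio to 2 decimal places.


Linearize each sRGB channel c=v/255: c/12.92 if c ≤ 0.04045 else ((c+0.055)/1.055)^2.4
L = 0.2126×R_lin + 0.7152×G_lin + 0.0722×B_lin
Color 1 (46,130,115):
  R=46: 46/255≈0.1804 > 0.04045 → ((0.1804+0.055)/1.055)^2.4 ≈ 0.02732
  G=130: 130/255≈0.5098 > 0.04045 → ((0.5098+0.055)/1.055)^2.4 ≈ 0.22323
  B=115: 115/255≈0.4510 > 0.04045 → ((0.4510+0.055)/1.055)^2.4 ≈ 0.17144
  L1 = 0.2126×0.02732 + 0.7152×0.22323 + 0.0722×0.17144 ≈ 0.17784
Color 2 (80,208,35):
  R=80: 80/255≈0.3137 > 0.04045 → ((0.3137+0.055)/1.055)^2.4 ≈ 0.08022
  G=208: 208/255≈0.8157 > 0.04045 → ((0.8157+0.055)/1.055)^2.4 ≈ 0.63076
  B=35: 35/255≈0.1373 > 0.04045 → ((0.1373+0.055)/1.055)^2.4 ≈ 0.01681
  L2 = 0.2126×0.08022 + 0.7152×0.63076 + 0.0722×0.01681 ≈ 0.46939
Lighter = 0.46939, Darker = 0.17784
Ratio = (L_lighter + 0.05) / (L_darker + 0.05)
Ratio = (0.46939 + 0.05) / (0.17784 + 0.05) = 0.51939 / 0.22784 ≈ 2.2796
Ratio ≈ 2.28:1


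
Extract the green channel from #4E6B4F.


Color: #4E6B4F
R = 4E = 78
G = 6B = 107
B = 4F = 79
Green = 107


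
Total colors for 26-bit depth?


Colors = 2^bits = 2^26
= 67,108,864 colors


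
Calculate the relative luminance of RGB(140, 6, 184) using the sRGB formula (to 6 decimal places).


Linearize each channel (sRGB transfer function): c = v/255; c_lin = c/12.92 if c ≤ 0.04045, else ((c+0.055)/1.055)^2.4
  R: 140/255 ≈ 0.549020 > 0.04045 → ((0.549020+0.055)/1.055)^2.4 ≈ 0.262251
  G: 6/255 ≈ 0.023529 ≤ 0.04045 → 0.023529/12.92 ≈ 0.001821
  B: 184/255 ≈ 0.721569 > 0.04045 → ((0.721569+0.055)/1.055)^2.4 ≈ 0.479320
R_lin = 0.262251, G_lin = 0.001821, B_lin = 0.479320
L = 0.2126×R + 0.7152×G + 0.0722×B
L = 0.2126×0.262251 + 0.7152×0.001821 + 0.0722×0.479320
L ≈ 0.091664


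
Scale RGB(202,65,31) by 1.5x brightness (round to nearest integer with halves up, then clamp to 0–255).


Multiply each channel by 1.5, round half up, clamp to [0, 255]
R: 202×1.5 = 303 → clamp → 255
G: 65×1.5 = 97.5 → round → 98
B: 31×1.5 = 46.5 → round → 47
= RGB(255, 98, 47)


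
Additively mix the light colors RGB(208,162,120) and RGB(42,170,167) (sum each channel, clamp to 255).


Additive: each channel = min(255, C₁+C₂)
R: 208+42 = 250 → 250
G: 162+170 = 332 → 255
B: 120+167 = 287 → 255
= RGB(250, 255, 255)


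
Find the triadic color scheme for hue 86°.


Triadic: equally spaced at 120° intervals
H1 = 86°
H2 = (86 + 120) mod 360 = 206°
H3 = (86 + 240) mod 360 = 326°
Triadic = 86°, 206°, 326°


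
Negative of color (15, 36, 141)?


Invert: (255-R, 255-G, 255-B)
R: 255-15 = 240
G: 255-36 = 219
B: 255-141 = 114
= RGB(240, 219, 114)


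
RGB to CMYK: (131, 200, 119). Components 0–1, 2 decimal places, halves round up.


R'=131/255≈0.5137, G'=200/255≈0.7843, B'=119/255≈0.4667
K = 1 - max(R',G',B') = 1 - 200/255 = 55/255 = 0.21568… → 0.22
(1-R'-K)/(1-K) simplifies to (max-R)/max with max = 200:
C = (200-131)/200 = 69/200 = 0.345 → 0.35
M = (200-200)/200 = 0/200 = 0 → 0.00
Y = (200-119)/200 = 81/200 = 0.405 → 0.41
= CMYK(0.35, 0.00, 0.41, 0.22)


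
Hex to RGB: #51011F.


51 → 81 (R)
01 → 1 (G)
1F → 31 (B)
= RGB(81, 1, 31)


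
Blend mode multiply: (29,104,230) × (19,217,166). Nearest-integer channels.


Multiply: C = A×B/255, rounded to nearest integer
R: 29×19/255 = 551/255 ≈ 2.161 → 2
G: 104×217/255 = 22568/255 ≈ 88.502 → 89
B: 230×166/255 = 38180/255 ≈ 149.725 → 150
= RGB(2, 89, 150)


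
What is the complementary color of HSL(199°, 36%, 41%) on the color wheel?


Complement = opposite side of color wheel = hue + 180°
H' = (199 + 180) mod 360 = 19°
S and L unchanged.
= HSL(19°, 36%, 41%)


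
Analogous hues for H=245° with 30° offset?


Base hue: 245°
Left analog: (245 - 30) mod 360 = 215°
Right analog: (245 + 30) mod 360 = 275°
Analogous hues = 215° and 275°


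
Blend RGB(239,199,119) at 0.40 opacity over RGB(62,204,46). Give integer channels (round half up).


C = α×F + (1-α)×B, with 1-α = 0.60
R: 0.40×239 + 0.60×62 = 95.60 + 37.20 = 132.80 → 133
G: 0.40×199 + 0.60×204 = 79.60 + 122.40 = 202.00 → 202
B: 0.40×119 + 0.60×46 = 47.60 + 27.60 = 75.20 → 75
= RGB(133, 202, 75)


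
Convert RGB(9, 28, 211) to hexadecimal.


R = 9 → 09 (hex)
G = 28 → 1C (hex)
B = 211 → D3 (hex)
Hex = #091CD3


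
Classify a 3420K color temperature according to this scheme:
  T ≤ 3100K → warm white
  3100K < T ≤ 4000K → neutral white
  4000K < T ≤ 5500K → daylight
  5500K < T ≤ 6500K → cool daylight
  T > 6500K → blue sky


Temperature: 3420K
3100K < 3420K ≤ 4000K → neutral white
Classification: neutral white


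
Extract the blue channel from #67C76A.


Color: #67C76A
R = 67 = 103
G = C7 = 199
B = 6A = 106
Blue = 106


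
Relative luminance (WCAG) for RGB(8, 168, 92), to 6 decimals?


Linearize each channel (sRGB transfer function): c = v/255; c_lin = c/12.92 if c ≤ 0.04045, else ((c+0.055)/1.055)^2.4
  R: 8/255 ≈ 0.031373 ≤ 0.04045 → 0.031373/12.92 ≈ 0.002428
  G: 168/255 ≈ 0.658824 > 0.04045 → ((0.658824+0.055)/1.055)^2.4 ≈ 0.391572
  B: 92/255 ≈ 0.360784 > 0.04045 → ((0.360784+0.055)/1.055)^2.4 ≈ 0.107023
R_lin = 0.002428, G_lin = 0.391572, B_lin = 0.107023
L = 0.2126×R + 0.7152×G + 0.0722×B
L = 0.2126×0.002428 + 0.7152×0.391572 + 0.0722×0.107023
L ≈ 0.288296


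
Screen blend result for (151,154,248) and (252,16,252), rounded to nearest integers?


Screen: C = 255 - (255-A)×(255-B)/255, rounded to nearest integer
R: 255 - (255-151)×(255-252)/255 = 255 - 312/255 ≈ 255 - 1.224 = 253.776 → 254
G: 255 - (255-154)×(255-16)/255 = 255 - 24139/255 ≈ 255 - 94.663 = 160.337 → 160
B: 255 - (255-248)×(255-252)/255 = 255 - 21/255 ≈ 255 - 0.082 = 254.918 → 255
= RGB(254, 160, 255)


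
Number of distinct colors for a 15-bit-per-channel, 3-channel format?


Total bits = 15 bits/channel × 3 channels = 45 bits
Distinct colors = 2^45
= 35,184,372,088,832 colors


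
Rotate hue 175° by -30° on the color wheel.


New hue = (H + rotation) mod 360
New hue = (175 -30) mod 360
= 145 mod 360
= 145°


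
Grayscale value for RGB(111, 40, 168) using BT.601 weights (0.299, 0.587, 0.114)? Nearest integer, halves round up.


Gray = 0.299×R + 0.587×G + 0.114×B
Gray = 0.299×111 + 0.587×40 + 0.114×168
Gray = 33.189 + 23.480 + 19.152
Gray = 75.821 → round half up → 76
Gray = 76


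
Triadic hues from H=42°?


Triadic: equally spaced at 120° intervals
H1 = 42°
H2 = (42 + 120) mod 360 = 162°
H3 = (42 + 240) mod 360 = 282°
Triadic = 42°, 162°, 282°


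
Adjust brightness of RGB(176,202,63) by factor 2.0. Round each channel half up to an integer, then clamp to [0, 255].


Multiply each channel by 2.0, round half up, clamp to [0, 255]
R: 176×2.0 = 352 → clamp → 255
G: 202×2.0 = 404 → clamp → 255
B: 63×2.0 = 126
= RGB(255, 255, 126)


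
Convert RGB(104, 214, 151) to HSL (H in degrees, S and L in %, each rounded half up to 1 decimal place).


Normalize: R'=104/255≈0.4078, G'=214/255≈0.8392, B'=151/255≈0.5922
Max=214/255, Min=104/255, Δ=Max-Min=110/255
L = (Max+Min)/2 = (214+104)/510 = 318/510 = 0.62352… → L = 62.4%
L > 0.5 → S = Δ/(2-Max-Min) = 110/(510-214-104) = 110/192 = 0.57291… → S = 57.3%
(the 1/255 factors cancel in S and H, so raw channel differences can be used)
Max is G' → H = 60 × ((B-R)/Δ + 2) = 60 × ((151-104)/110 + 2)
  47/110 + 2 = 0.4272… + 2 = 2.4272…
  H = 60 × 2.4272… = 145.636…° → H = 145.6°
= HSL(145.6°, 57.3%, 62.4%)


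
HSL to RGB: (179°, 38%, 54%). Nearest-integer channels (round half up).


H=179°, S=0.38, L=0.54
C = (1-|2L-1|)×S = (1-|0.08|)×0.38 = 0.3496
H' = H/60 = 179/60 ≈ 2.9833; X = C×(1-|H' mod 2 - 1|) ≈ 0.3438
m = L - C/2 = 0.54 - 0.1748 = 0.3652
Sector ⌊H'⌋ = 2 → (R',G',B') = (0.0, 0.3496, ≈0.3438)
RGB = ((R'+m)×255, (G'+m)×255, (B'+m)×255) = (93.126, 182.274, 180.7882)
Round half up → RGB(93, 182, 181)


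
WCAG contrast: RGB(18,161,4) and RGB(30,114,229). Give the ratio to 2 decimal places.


Linearize each sRGB channel c=v/255: c/12.92 if c ≤ 0.04045 else ((c+0.055)/1.055)^2.4
L = 0.2126×R_lin + 0.7152×G_lin + 0.0722×B_lin
Color 1 (18,161,4):
  R=18: 18/255≈0.0706 > 0.04045 → ((0.0706+0.055)/1.055)^2.4 ≈ 0.00605
  G=161: 161/255≈0.6314 > 0.04045 → ((0.6314+0.055)/1.055)^2.4 ≈ 0.35640
  B=4: 4/255≈0.0157 ≤ 0.04045 → 0.0157/12.92 ≈ 0.00121
  L1 = 0.2126×0.00605 + 0.7152×0.35640 + 0.0722×0.00121 ≈ 0.25627
Color 2 (30,114,229):
  R=30: 30/255≈0.1176 > 0.04045 → ((0.1176+0.055)/1.055)^2.4 ≈ 0.01298
  G=114: 114/255≈0.4471 > 0.04045 → ((0.4471+0.055)/1.055)^2.4 ≈ 0.16827
  B=229: 229/255≈0.8980 > 0.04045 → ((0.8980+0.055)/1.055)^2.4 ≈ 0.78354
  L2 = 0.2126×0.01298 + 0.7152×0.16827 + 0.0722×0.78354 ≈ 0.17968
Lighter = 0.25627, Darker = 0.17968
Ratio = (L_lighter + 0.05) / (L_darker + 0.05)
Ratio = (0.25627 + 0.05) / (0.17968 + 0.05) = 0.30627 / 0.22968 ≈ 1.3335
Ratio ≈ 1.33:1


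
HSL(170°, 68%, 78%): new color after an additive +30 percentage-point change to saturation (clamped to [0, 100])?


Original S = 68%
Adjustment = +30 percentage points
New S = 68 + (30) = 98
Clamp to [0, 100] → 98
= HSL(170°, 98%, 78%)


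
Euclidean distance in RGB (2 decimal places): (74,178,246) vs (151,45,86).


d = √[(R₁-R₂)² + (G₁-G₂)² + (B₁-B₂)²]
d = √[(74-151)² + (178-45)² + (246-86)²]
d = √[5929 + 17689 + 25600]
d = √49218
d ≈ 221.85


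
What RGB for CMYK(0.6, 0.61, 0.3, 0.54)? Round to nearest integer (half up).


R = 255 × (1-C) × (1-K) = 255 × 0.40 × 0.46 = 46.92 → 47
G = 255 × (1-M) × (1-K) = 255 × 0.39 × 0.46 = 45.747 → 46
B = 255 × (1-Y) × (1-K) = 255 × 0.70 × 0.46 = 82.11 → 82
= RGB(47, 46, 82)


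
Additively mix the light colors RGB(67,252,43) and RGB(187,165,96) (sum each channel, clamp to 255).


Additive: each channel = min(255, C₁+C₂)
R: 67+187 = 254 → 254
G: 252+165 = 417 → 255
B: 43+96 = 139 → 139
= RGB(254, 255, 139)


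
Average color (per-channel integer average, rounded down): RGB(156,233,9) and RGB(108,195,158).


Midpoint: each channel = ⌊(C₁+C₂)/2⌋
R: ⌊(156+108)/2⌋ = 132
G: ⌊(233+195)/2⌋ = 214
B: ⌊(9+158)/2⌋ = 83
= RGB(132, 214, 83)


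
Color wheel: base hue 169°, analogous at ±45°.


Base hue: 169°
Left analog: (169 - 45) mod 360 = 124°
Right analog: (169 + 45) mod 360 = 214°
Analogous hues = 124° and 214°


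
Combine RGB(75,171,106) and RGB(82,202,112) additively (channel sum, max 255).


Additive: each channel = min(255, C₁+C₂)
R: 75+82 = 157 → 157
G: 171+202 = 373 → 255
B: 106+112 = 218 → 218
= RGB(157, 255, 218)


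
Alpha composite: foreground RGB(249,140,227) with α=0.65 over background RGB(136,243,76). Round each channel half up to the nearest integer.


C = α×F + (1-α)×B, with 1-α = 0.35
R: 0.65×249 + 0.35×136 = 161.85 + 47.60 = 209.45 → 209
G: 0.65×140 + 0.35×243 = 91.00 + 85.05 = 176.05 → 176
B: 0.65×227 + 0.35×76 = 147.55 + 26.60 = 174.15 → 174
= RGB(209, 176, 174)


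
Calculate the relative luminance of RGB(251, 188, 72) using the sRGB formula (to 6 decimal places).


Linearize each channel (sRGB transfer function): c = v/255; c_lin = c/12.92 if c ≤ 0.04045, else ((c+0.055)/1.055)^2.4
  R: 251/255 ≈ 0.984314 > 0.04045 → ((0.984314+0.055)/1.055)^2.4 ≈ 0.964686
  G: 188/255 ≈ 0.737255 > 0.04045 → ((0.737255+0.055)/1.055)^2.4 ≈ 0.502886
  B: 72/255 ≈ 0.282353 > 0.04045 → ((0.282353+0.055)/1.055)^2.4 ≈ 0.064803
R_lin = 0.964686, G_lin = 0.502886, B_lin = 0.064803
L = 0.2126×R + 0.7152×G + 0.0722×B
L = 0.2126×0.964686 + 0.7152×0.502886 + 0.0722×0.064803
L ≈ 0.569435


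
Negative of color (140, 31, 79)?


Invert: (255-R, 255-G, 255-B)
R: 255-140 = 115
G: 255-31 = 224
B: 255-79 = 176
= RGB(115, 224, 176)


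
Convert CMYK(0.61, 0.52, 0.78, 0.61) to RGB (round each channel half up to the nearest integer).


R = 255 × (1-C) × (1-K) = 255 × 0.39 × 0.39 = 38.7855 → 39
G = 255 × (1-M) × (1-K) = 255 × 0.48 × 0.39 = 47.736 → 48
B = 255 × (1-Y) × (1-K) = 255 × 0.22 × 0.39 = 21.879 → 22
= RGB(39, 48, 22)


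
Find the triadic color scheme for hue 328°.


Triadic: equally spaced at 120° intervals
H1 = 328°
H2 = (328 + 120) mod 360 = 88°
H3 = (328 + 240) mod 360 = 208°
Triadic = 328°, 88°, 208°


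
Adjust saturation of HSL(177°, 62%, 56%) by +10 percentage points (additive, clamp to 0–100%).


Original S = 62%
Adjustment = +10 percentage points
New S = 62 + (10) = 72
Clamp to [0, 100] → 72
= HSL(177°, 72%, 56%)


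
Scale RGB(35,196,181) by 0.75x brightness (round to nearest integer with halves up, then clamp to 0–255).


Multiply each channel by 0.75, round half up, clamp to [0, 255]
R: 35×0.75 = 26.25 → round → 26
G: 196×0.75 = 147
B: 181×0.75 = 135.75 → round → 136
= RGB(26, 147, 136)


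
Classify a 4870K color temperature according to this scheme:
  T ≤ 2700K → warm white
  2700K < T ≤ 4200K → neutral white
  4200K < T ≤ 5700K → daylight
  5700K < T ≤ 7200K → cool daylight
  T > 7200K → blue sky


Temperature: 4870K
4200K < 4870K ≤ 5700K → daylight
Classification: daylight


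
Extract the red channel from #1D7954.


Color: #1D7954
R = 1D = 29
G = 79 = 121
B = 54 = 84
Red = 29
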